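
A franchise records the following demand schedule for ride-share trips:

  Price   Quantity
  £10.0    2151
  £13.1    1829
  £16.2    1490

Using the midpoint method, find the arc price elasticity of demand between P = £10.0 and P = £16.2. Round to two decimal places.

At P = 10.0, Q = 2151; at P = 16.2, Q = 1490.
ΔQ = -661, ΔP = 6.2. Midpoints: P̄ = 13.10, Q̄ = 1820.5.
ε = (ΔQ/ΔP)(P̄/Q̄) = (-661/6.2)(13.10/1820.5).

-0.77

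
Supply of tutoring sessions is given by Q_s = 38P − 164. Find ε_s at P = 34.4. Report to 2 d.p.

At P = 34.4, Q_s = 1143.20.
dQ_s/dP = 38.
ε_s = (dQ_s/dP)(P/Q_s) = (38)(34.4/1143.20).

1.14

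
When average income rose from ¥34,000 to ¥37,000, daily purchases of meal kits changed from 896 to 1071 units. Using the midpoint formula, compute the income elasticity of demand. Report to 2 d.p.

ΔQ = 175, ΔI = 3000. Midpoints: Ī = 35,500, Q̄ = 983.5.
ε_I = (ΔQ/ΔI)(Ī/Q̄) = (175/3000)(35500/983.5).
ε_I > 0, so the good is normal.

2.11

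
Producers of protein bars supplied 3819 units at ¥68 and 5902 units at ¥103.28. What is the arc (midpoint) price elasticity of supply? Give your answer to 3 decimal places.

1.040

ΔQ = 5902 − 3819 = 2083; ΔP = 103.28 − 68 = 35.28.
Midpoints: P̄ = 85.64, Q̄ = 4860.5.
ε_s = (ΔQ/ΔP)(P̄/Q̄) = (2083/35.28)(85.64/4860.5).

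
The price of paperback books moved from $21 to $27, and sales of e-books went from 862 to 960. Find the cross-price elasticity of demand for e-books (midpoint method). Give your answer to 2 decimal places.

ΔQ_x = 960 − 862 = 98; ΔP_y = 27 − 21 = 6.
Midpoints: P̄_y = 24.00, Q̄_x = 911.0.
ε_xy = (ΔQ_x/ΔP_y)(P̄_y/Q̄_x) = (98/6)(24.00/911.0).

0.43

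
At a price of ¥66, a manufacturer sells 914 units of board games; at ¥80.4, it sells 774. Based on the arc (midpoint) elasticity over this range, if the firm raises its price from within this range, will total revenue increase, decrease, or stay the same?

Arc ε = (-140/14.4)(73.20/844.0) ≈ -0.843.
|ε| = 0.84 < 1, so demand is inelastic. A price rise therefore raises total revenue.

increase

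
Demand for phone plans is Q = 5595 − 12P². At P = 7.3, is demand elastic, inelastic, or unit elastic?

Q = 4955.520, dQ/dP = -175.200.
ε = (dQ/dP)(P/Q) ≈ -0.258.
|ε| = 0.26 < 1.

inelastic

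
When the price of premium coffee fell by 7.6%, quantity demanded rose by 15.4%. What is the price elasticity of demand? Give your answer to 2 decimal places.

ε = %ΔQ / %ΔP = (15.4)/(-7.6) = -2.026.

-2.03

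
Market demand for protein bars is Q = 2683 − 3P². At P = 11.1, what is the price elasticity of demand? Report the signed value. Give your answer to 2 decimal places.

At P = 11.1, Q = 2313.370.
dQ/dP = −6P = -66.600.
ε = (dQ/dP)(P/Q) = (-66.600)(11.1/2313.370).
|ε| < 1, so demand is inelastic at this price.

-0.32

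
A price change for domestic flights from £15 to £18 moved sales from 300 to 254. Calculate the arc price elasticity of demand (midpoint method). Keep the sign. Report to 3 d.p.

ΔQ = 254 − 300 = -46; ΔP = 18 − 15 = 3.
Midpoints: P̄ = 16.50, Q̄ = 277.0.
ε = (ΔQ/ΔP)(P̄/Q̄) = (-46/3)(16.50/277.0).

-0.913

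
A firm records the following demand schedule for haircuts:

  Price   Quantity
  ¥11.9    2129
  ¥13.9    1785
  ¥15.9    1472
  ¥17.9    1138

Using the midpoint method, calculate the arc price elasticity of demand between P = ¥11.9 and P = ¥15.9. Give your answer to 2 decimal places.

At P = 11.9, Q = 2129; at P = 15.9, Q = 1472.
ΔQ = -657, ΔP = 4.0. Midpoints: P̄ = 13.90, Q̄ = 1800.5.
ε = (ΔQ/ΔP)(P̄/Q̄) = (-657/4.0)(13.90/1800.5).

-1.27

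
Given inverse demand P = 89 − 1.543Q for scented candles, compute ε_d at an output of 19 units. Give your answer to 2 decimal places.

At Q = 19, P = 89 − 1.543(19) = 59.68.
dP/dQ = −1.543, so dQ/dP = 1/(−1.543) = -0.648.
ε = (dQ/dP)(P/Q) = (-0.648)(59.68/19).

-2.04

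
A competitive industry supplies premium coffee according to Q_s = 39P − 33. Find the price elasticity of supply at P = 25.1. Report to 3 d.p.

1.035

At P = 25.1, Q_s = 945.90.
dQ_s/dP = 39.
ε_s = (dQ_s/dP)(P/Q_s) = (39)(25.1/945.90).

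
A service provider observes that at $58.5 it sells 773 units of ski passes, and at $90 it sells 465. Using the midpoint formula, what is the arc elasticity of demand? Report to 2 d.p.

ΔQ = 465 − 773 = -308; ΔP = 90 − 58.5 = 31.5.
Midpoints: P̄ = 74.25, Q̄ = 619.0.
ε = (ΔQ/ΔP)(P̄/Q̄) = (-308/31.5)(74.25/619.0).

-1.17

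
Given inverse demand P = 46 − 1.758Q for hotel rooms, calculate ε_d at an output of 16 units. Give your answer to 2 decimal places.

At Q = 16, P = 46 − 1.758(16) = 17.87.
dP/dQ = −1.758, so dQ/dP = 1/(−1.758) = -0.569.
ε = (dQ/dP)(P/Q) = (-0.569)(17.87/16).

-0.64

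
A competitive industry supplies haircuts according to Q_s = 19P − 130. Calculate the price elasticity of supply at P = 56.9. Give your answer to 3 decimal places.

At P = 56.9, Q_s = 951.10.
dQ_s/dP = 19.
ε_s = (dQ_s/dP)(P/Q_s) = (19)(56.9/951.10).

1.137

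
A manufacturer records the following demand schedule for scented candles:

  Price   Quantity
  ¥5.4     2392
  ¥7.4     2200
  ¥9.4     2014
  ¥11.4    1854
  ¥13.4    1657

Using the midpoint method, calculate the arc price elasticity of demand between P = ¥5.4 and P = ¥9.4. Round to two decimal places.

At P = 5.4, Q = 2392; at P = 9.4, Q = 2014.
ΔQ = -378, ΔP = 4.0. Midpoints: P̄ = 7.40, Q̄ = 2203.0.
ε = (ΔQ/ΔP)(P̄/Q̄) = (-378/4.0)(7.40/2203.0).

-0.32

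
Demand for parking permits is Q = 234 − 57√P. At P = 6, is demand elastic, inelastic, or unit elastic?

inelastic

Q = 94.379, dQ/dP = -11.635.
ε = (dQ/dP)(P/Q) ≈ -0.740.
|ε| = 0.74 < 1.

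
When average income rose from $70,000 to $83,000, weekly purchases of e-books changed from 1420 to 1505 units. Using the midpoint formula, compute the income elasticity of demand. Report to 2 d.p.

0.34

ΔQ = 85, ΔI = 13000. Midpoints: Ī = 76,500, Q̄ = 1462.5.
ε_I = (ΔQ/ΔI)(Ī/Q̄) = (85/13000)(76500/1462.5).
ε_I > 0, so the good is normal.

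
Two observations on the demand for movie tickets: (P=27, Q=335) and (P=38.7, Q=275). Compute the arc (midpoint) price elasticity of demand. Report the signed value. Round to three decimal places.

ΔQ = 275 − 335 = -60; ΔP = 38.7 − 27 = 11.7.
Midpoints: P̄ = 32.85, Q̄ = 305.0.
ε = (ΔQ/ΔP)(P̄/Q̄) = (-60/11.7)(32.85/305.0).

-0.552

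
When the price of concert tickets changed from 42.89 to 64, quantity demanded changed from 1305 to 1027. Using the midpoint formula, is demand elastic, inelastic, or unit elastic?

Arc ε ≈ -0.604.
|ε| = 0.60 < 1.

inelastic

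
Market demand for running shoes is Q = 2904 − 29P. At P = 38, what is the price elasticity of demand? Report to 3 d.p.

At P = 38, Q = 1802.
dQ/dP = −29.
ε = (dQ/dP)(P/Q) = (-29)(38/1802).

-0.612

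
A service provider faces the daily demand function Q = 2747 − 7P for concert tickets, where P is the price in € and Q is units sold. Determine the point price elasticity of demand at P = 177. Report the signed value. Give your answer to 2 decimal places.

-0.82

At P = 177, Q = 1508.
dQ/dP = −7.
ε = (dQ/dP)(P/Q) = (-7)(177/1508).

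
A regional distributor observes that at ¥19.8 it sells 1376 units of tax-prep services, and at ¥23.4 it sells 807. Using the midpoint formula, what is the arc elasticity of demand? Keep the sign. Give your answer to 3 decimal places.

ΔQ = 807 − 1376 = -569; ΔP = 23.4 − 19.8 = 3.6.
Midpoints: P̄ = 21.60, Q̄ = 1091.5.
ε = (ΔQ/ΔP)(P̄/Q̄) = (-569/3.6)(21.60/1091.5).

-3.128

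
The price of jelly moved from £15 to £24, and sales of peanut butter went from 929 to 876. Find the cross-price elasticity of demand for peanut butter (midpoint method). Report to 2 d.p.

-0.13

ΔQ_x = 876 − 929 = -53; ΔP_y = 24 − 15 = 9.
Midpoints: P̄_y = 19.50, Q̄_x = 902.5.
ε_xy = (ΔQ_x/ΔP_y)(P̄_y/Q̄_x) = (-53/9)(19.50/902.5).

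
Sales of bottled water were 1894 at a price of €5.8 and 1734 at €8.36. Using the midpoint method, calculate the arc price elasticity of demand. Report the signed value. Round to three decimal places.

-0.244

ΔQ = 1734 − 1894 = -160; ΔP = 8.36 − 5.8 = 2.56.
Midpoints: P̄ = 7.08, Q̄ = 1814.0.
ε = (ΔQ/ΔP)(P̄/Q̄) = (-160/2.56)(7.08/1814.0).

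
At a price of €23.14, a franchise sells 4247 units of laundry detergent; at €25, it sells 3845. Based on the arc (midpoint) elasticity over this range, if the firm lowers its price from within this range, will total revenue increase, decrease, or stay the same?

Arc ε = (-402/1.86)(24.07/4046.0) ≈ -1.286.
|ε| = 1.29 > 1, so demand is elastic. A price cut therefore raises total revenue.

increase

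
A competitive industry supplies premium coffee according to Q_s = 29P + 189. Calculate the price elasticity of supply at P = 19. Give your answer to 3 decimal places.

At P = 19, Q_s = 740.
dQ_s/dP = 29.
ε_s = (dQ_s/dP)(P/Q_s) = (29)(19/740).

0.745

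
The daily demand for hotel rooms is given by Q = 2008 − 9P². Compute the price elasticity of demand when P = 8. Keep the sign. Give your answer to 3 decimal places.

-0.804

At P = 8, Q = 1432.
dQ/dP = −18P = -144.
ε = (dQ/dP)(P/Q) = (-144)(8/1432).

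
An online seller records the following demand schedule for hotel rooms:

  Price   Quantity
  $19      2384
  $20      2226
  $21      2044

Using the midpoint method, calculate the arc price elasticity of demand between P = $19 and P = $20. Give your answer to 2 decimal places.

-1.34

At P = 19, Q = 2384; at P = 20, Q = 2226.
ΔQ = -158, ΔP = 1. Midpoints: P̄ = 19.50, Q̄ = 2305.0.
ε = (ΔQ/ΔP)(P̄/Q̄) = (-158/1)(19.50/2305.0).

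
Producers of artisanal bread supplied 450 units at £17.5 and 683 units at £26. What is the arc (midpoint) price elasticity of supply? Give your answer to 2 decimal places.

1.05

ΔQ = 683 − 450 = 233; ΔP = 26 − 17.5 = 8.5.
Midpoints: P̄ = 21.75, Q̄ = 566.5.
ε_s = (ΔQ/ΔP)(P̄/Q̄) = (233/8.5)(21.75/566.5).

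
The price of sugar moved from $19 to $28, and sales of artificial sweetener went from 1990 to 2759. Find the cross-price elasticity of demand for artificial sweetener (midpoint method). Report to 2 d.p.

0.85

ΔQ_x = 2759 − 1990 = 769; ΔP_y = 28 − 19 = 9.
Midpoints: P̄_y = 23.50, Q̄_x = 2374.5.
ε_xy = (ΔQ_x/ΔP_y)(P̄_y/Q̄_x) = (769/9)(23.50/2374.5).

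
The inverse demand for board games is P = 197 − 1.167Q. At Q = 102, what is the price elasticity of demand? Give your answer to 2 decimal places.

At Q = 102, P = 197 − 1.167(102) = 77.97.
dP/dQ = −1.167, so dQ/dP = 1/(−1.167) = -0.857.
ε = (dQ/dP)(P/Q) = (-0.857)(77.97/102).

-0.65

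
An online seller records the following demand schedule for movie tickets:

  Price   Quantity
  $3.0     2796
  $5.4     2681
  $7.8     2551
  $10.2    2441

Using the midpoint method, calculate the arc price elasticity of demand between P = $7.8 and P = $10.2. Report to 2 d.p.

-0.17

At P = 7.8, Q = 2551; at P = 10.2, Q = 2441.
ΔQ = -110, ΔP = 2.4. Midpoints: P̄ = 9.00, Q̄ = 2496.0.
ε = (ΔQ/ΔP)(P̄/Q̄) = (-110/2.4)(9.00/2496.0).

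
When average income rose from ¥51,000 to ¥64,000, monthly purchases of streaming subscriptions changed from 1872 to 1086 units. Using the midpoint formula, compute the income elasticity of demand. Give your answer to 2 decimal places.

-2.35

ΔQ = -786, ΔI = 13000. Midpoints: Ī = 57,500, Q̄ = 1479.0.
ε_I = (ΔQ/ΔI)(Ī/Q̄) = (-786/13000)(57500/1479.0).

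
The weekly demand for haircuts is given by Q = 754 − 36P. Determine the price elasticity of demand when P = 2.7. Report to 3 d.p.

At P = 2.7, Q = 656.800.
dQ/dP = −36.
ε = (dQ/dP)(P/Q) = (-36)(2.7/656.800).
|ε| < 1, so demand is inelastic at this price.

-0.148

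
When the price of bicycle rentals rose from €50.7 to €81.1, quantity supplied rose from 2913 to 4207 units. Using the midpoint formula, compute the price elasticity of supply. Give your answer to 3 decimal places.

0.788

ΔQ = 4207 − 2913 = 1294; ΔP = 81.1 − 50.7 = 30.4.
Midpoints: P̄ = 65.90, Q̄ = 3560.0.
ε_s = (ΔQ/ΔP)(P̄/Q̄) = (1294/30.4)(65.90/3560.0).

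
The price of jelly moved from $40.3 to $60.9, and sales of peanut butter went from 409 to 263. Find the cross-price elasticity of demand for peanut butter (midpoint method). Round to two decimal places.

-1.07

ΔQ_x = 263 − 409 = -146; ΔP_y = 60.9 − 40.3 = 20.6.
Midpoints: P̄_y = 50.60, Q̄_x = 336.0.
ε_xy = (ΔQ_x/ΔP_y)(P̄_y/Q̄_x) = (-146/20.6)(50.60/336.0).
ε_xy < 0, so the goods are complements.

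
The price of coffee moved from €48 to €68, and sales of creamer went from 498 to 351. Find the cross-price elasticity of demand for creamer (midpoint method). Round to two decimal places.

ΔQ_x = 351 − 498 = -147; ΔP_y = 68 − 48 = 20.
Midpoints: P̄_y = 58.00, Q̄_x = 424.5.
ε_xy = (ΔQ_x/ΔP_y)(P̄_y/Q̄_x) = (-147/20)(58.00/424.5).
ε_xy < 0, so the goods are complements.

-1.00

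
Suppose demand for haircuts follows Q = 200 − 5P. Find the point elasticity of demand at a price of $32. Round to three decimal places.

-4.000

At P = 32, Q = 40.
dQ/dP = −5.
ε = (dQ/dP)(P/Q) = (-5)(32/40).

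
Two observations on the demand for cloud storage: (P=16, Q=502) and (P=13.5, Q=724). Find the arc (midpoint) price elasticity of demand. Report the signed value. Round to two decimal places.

ΔQ = 724 − 502 = 222; ΔP = 13.5 − 16 = -2.5.
Midpoints: P̄ = 14.75, Q̄ = 613.0.
ε = (ΔQ/ΔP)(P̄/Q̄) = (222/-2.5)(14.75/613.0).

-2.14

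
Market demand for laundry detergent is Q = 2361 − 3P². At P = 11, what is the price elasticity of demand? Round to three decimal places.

At P = 11, Q = 1998.
dQ/dP = −6P = -66.
ε = (dQ/dP)(P/Q) = (-66)(11/1998).
|ε| < 1, so demand is inelastic at this price.

-0.363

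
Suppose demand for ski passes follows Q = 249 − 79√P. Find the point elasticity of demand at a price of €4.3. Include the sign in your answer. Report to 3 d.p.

-0.962

At P = 4.3, Q = 85.182.
dQ/dP = −79/(2√P) = -19.049.
ε = (dQ/dP)(P/Q) = (-19.049)(4.3/85.182).
|ε| < 1, so demand is inelastic at this price.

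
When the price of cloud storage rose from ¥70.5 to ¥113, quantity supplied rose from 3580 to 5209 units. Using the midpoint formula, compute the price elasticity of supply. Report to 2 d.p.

ΔQ = 5209 − 3580 = 1629; ΔP = 113 − 70.5 = 42.5.
Midpoints: P̄ = 91.75, Q̄ = 4394.5.
ε_s = (ΔQ/ΔP)(P̄/Q̄) = (1629/42.5)(91.75/4394.5).

0.80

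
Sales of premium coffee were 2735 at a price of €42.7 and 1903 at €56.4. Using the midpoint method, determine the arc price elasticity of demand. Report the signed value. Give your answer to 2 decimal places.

ΔQ = 1903 − 2735 = -832; ΔP = 56.4 − 42.7 = 13.7.
Midpoints: P̄ = 49.55, Q̄ = 2319.0.
ε = (ΔQ/ΔP)(P̄/Q̄) = (-832/13.7)(49.55/2319.0).

-1.30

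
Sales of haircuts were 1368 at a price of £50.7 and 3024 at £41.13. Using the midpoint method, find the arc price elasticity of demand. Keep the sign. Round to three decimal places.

ΔQ = 3024 − 1368 = 1656; ΔP = 41.13 − 50.7 = -9.57.
Midpoints: P̄ = 45.92, Q̄ = 2196.0.
ε = (ΔQ/ΔP)(P̄/Q̄) = (1656/-9.57)(45.92/2196.0).

-3.618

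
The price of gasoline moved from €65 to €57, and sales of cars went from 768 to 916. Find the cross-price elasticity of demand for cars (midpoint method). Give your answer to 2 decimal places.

ΔQ_x = 916 − 768 = 148; ΔP_y = 57 − 65 = -8.
Midpoints: P̄_y = 61.00, Q̄_x = 842.0.
ε_xy = (ΔQ_x/ΔP_y)(P̄_y/Q̄_x) = (148/-8)(61.00/842.0).
ε_xy < 0, so the goods are complements.

-1.34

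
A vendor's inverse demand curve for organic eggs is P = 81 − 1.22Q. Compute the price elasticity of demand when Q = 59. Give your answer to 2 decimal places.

-0.13

At Q = 59, P = 81 − 1.22(59) = 9.02.
dP/dQ = −1.22, so dQ/dP = 1/(−1.22) = -0.820.
ε = (dQ/dP)(P/Q) = (-0.820)(9.02/59).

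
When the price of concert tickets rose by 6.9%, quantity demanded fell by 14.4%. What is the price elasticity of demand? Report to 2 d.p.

-2.09

ε = %ΔQ / %ΔP = (-14.4)/(6.9) = -2.087.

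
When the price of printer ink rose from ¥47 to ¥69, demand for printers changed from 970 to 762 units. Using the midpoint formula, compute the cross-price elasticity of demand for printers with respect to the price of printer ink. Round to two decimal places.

-0.63

ΔQ_x = 762 − 970 = -208; ΔP_y = 69 − 47 = 22.
Midpoints: P̄_y = 58.00, Q̄_x = 866.0.
ε_xy = (ΔQ_x/ΔP_y)(P̄_y/Q̄_x) = (-208/22)(58.00/866.0).
ε_xy < 0, so the goods are complements.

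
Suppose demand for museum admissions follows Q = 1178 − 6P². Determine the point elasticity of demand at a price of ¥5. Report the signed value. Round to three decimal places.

At P = 5, Q = 1028.
dQ/dP = −12P = -60.
ε = (dQ/dP)(P/Q) = (-60)(5/1028).

-0.292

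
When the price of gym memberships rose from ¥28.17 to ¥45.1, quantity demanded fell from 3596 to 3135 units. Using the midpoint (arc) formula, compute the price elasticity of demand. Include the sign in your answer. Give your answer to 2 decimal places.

ΔQ = 3135 − 3596 = -461; ΔP = 45.1 − 28.17 = 16.93.
Midpoints: P̄ = 36.64, Q̄ = 3365.5.
ε = (ΔQ/ΔP)(P̄/Q̄) = (-461/16.93)(36.64/3365.5).

-0.30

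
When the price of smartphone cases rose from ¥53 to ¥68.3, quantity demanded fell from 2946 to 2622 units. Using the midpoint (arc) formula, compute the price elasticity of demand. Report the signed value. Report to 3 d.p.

ΔQ = 2622 − 2946 = -324; ΔP = 68.3 − 53 = 15.3.
Midpoints: P̄ = 60.65, Q̄ = 2784.0.
ε = (ΔQ/ΔP)(P̄/Q̄) = (-324/15.3)(60.65/2784.0).

-0.461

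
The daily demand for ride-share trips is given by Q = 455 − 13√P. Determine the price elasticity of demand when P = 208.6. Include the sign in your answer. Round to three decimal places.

At P = 208.6, Q = 267.241.
dQ/dP = −13/(2√P) = -0.450.
ε = (dQ/dP)(P/Q) = (-0.450)(208.6/267.241).
|ε| < 1, so demand is inelastic at this price.

-0.351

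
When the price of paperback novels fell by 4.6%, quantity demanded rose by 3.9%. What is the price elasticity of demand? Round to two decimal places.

ε = %ΔQ / %ΔP = (3.9)/(-4.6) = -0.848.

-0.85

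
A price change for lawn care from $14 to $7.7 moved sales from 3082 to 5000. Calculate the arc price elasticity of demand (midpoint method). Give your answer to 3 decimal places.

-0.817

ΔQ = 5000 − 3082 = 1918; ΔP = 7.7 − 14 = -6.3.
Midpoints: P̄ = 10.85, Q̄ = 4041.0.
ε = (ΔQ/ΔP)(P̄/Q̄) = (1918/-6.3)(10.85/4041.0).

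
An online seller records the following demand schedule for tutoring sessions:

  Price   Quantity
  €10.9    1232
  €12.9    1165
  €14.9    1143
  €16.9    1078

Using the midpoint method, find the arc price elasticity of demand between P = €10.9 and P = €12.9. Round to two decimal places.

-0.33

At P = 10.9, Q = 1232; at P = 12.9, Q = 1165.
ΔQ = -67, ΔP = 2.0. Midpoints: P̄ = 11.90, Q̄ = 1198.5.
ε = (ΔQ/ΔP)(P̄/Q̄) = (-67/2.0)(11.90/1198.5).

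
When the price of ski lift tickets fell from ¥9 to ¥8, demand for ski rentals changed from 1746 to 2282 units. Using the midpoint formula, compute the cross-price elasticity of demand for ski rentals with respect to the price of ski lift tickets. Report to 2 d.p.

-2.26

ΔQ_x = 2282 − 1746 = 536; ΔP_y = 8 − 9 = -1.
Midpoints: P̄_y = 8.50, Q̄_x = 2014.0.
ε_xy = (ΔQ_x/ΔP_y)(P̄_y/Q̄_x) = (536/-1)(8.50/2014.0).
ε_xy < 0, so the goods are complements.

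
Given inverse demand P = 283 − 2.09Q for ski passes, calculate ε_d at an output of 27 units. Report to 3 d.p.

At Q = 27, P = 283 − 2.09(27) = 226.57.
dP/dQ = −2.09, so dQ/dP = 1/(−2.09) = -0.478.
ε = (dQ/dP)(P/Q) = (-0.478)(226.57/27).

-4.015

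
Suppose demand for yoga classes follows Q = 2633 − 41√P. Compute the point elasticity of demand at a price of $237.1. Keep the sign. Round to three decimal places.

At P = 237.1, Q = 2001.680.
dQ/dP = −41/(2√P) = -1.331.
ε = (dQ/dP)(P/Q) = (-1.331)(237.1/2001.680).

-0.158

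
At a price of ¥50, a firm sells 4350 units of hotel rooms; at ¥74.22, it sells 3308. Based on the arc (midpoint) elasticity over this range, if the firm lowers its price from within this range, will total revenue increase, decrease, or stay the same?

decrease

Arc ε = (-1042/24.22)(62.11/3829.0) ≈ -0.698.
|ε| = 0.70 < 1, so demand is inelastic. A price cut therefore reduces total revenue.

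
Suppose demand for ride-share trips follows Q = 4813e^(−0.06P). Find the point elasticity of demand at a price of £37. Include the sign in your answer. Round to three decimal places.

At P = 37, Q = 522.736.
dQ/dP = −0.06·4813e^(−0.06P) = −0.06Q = -31.364.
ε = (dQ/dP)(P/Q) = (-31.364)(37/522.736).
|ε| > 1, so demand is elastic at this price.

-2.220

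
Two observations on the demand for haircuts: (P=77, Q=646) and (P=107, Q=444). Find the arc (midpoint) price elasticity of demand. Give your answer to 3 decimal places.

-1.137

ΔQ = 444 − 646 = -202; ΔP = 107 − 77 = 30.
Midpoints: P̄ = 92.00, Q̄ = 545.0.
ε = (ΔQ/ΔP)(P̄/Q̄) = (-202/30)(92.00/545.0).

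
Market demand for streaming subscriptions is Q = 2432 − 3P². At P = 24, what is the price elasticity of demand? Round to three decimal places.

At P = 24, Q = 704.
dQ/dP = −6P = -144.
ε = (dQ/dP)(P/Q) = (-144)(24/704).

-4.909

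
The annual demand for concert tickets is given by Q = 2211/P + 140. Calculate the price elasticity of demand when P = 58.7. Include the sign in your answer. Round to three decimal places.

At P = 58.7, Q = 177.666.
dQ/dP = −2211/P² = -0.642.
ε = (dQ/dP)(P/Q) = (-0.642)(58.7/177.666).

-0.212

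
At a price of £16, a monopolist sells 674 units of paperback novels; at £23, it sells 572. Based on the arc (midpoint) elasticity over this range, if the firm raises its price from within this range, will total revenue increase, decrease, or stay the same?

Arc ε = (-102/7)(19.50/623.0) ≈ -0.456.
|ε| = 0.46 < 1, so demand is inelastic. A price rise therefore raises total revenue.

increase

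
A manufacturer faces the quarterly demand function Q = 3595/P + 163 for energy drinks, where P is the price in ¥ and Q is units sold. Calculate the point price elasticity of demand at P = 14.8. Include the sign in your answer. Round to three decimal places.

At P = 14.8, Q = 405.905.
dQ/dP = −3595/P² = -16.413.
ε = (dQ/dP)(P/Q) = (-16.413)(14.8/405.905).

-0.598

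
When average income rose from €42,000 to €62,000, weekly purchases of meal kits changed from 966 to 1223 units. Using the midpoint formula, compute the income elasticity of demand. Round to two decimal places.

ΔQ = 257, ΔI = 20000. Midpoints: Ī = 52,000, Q̄ = 1094.5.
ε_I = (ΔQ/ΔI)(Ī/Q̄) = (257/20000)(52000/1094.5).

0.61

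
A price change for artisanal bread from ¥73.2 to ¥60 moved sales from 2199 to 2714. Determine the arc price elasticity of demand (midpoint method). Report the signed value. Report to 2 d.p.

ΔQ = 2714 − 2199 = 515; ΔP = 60 − 73.2 = -13.2.
Midpoints: P̄ = 66.60, Q̄ = 2456.5.
ε = (ΔQ/ΔP)(P̄/Q̄) = (515/-13.2)(66.60/2456.5).

-1.06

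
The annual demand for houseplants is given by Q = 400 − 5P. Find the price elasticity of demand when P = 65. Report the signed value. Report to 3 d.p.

At P = 65, Q = 75.
dQ/dP = −5.
ε = (dQ/dP)(P/Q) = (-5)(65/75).
|ε| > 1, so demand is elastic at this price.

-4.333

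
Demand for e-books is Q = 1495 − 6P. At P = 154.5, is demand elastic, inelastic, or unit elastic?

elastic

Q = 568, dQ/dP = -6.
ε = (dQ/dP)(P/Q) ≈ -1.632.
|ε| = 1.63 > 1.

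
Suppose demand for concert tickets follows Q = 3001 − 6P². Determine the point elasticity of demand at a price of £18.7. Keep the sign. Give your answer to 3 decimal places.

-4.648

At P = 18.7, Q = 902.860.
dQ/dP = −12P = -224.400.
ε = (dQ/dP)(P/Q) = (-224.400)(18.7/902.860).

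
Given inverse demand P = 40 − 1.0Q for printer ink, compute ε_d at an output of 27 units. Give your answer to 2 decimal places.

-0.48

At Q = 27, P = 40 − 1.0(27) = 13.00.
dP/dQ = −1.0, so dQ/dP = 1/(−1.0) = -1.000.
ε = (dQ/dP)(P/Q) = (-1.000)(13.00/27).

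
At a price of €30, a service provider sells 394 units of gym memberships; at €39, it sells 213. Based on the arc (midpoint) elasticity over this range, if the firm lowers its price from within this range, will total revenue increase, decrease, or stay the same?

increase

Arc ε = (-181/9)(34.50/303.5) ≈ -2.286.
|ε| = 2.29 > 1, so demand is elastic. A price cut therefore raises total revenue.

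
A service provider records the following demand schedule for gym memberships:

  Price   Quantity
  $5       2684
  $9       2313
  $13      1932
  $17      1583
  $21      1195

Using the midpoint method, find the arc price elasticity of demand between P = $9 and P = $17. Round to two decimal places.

-0.61

At P = 9, Q = 2313; at P = 17, Q = 1583.
ΔQ = -730, ΔP = 8. Midpoints: P̄ = 13.00, Q̄ = 1948.0.
ε = (ΔQ/ΔP)(P̄/Q̄) = (-730/8)(13.00/1948.0).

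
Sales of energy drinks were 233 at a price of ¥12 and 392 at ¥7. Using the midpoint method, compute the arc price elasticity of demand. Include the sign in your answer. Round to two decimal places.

ΔQ = 392 − 233 = 159; ΔP = 7 − 12 = -5.
Midpoints: P̄ = 9.50, Q̄ = 312.5.
ε = (ΔQ/ΔP)(P̄/Q̄) = (159/-5)(9.50/312.5).

-0.97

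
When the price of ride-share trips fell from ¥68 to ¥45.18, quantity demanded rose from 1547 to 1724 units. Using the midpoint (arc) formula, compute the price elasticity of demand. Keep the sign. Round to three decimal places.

-0.268

ΔQ = 1724 − 1547 = 177; ΔP = 45.18 − 68 = -22.82.
Midpoints: P̄ = 56.59, Q̄ = 1635.5.
ε = (ΔQ/ΔP)(P̄/Q̄) = (177/-22.82)(56.59/1635.5).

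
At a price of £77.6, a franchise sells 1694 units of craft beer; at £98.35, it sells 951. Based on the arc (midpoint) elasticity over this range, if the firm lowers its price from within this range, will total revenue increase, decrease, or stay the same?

increase

Arc ε = (-743/20.75)(87.97/1322.5) ≈ -2.382.
|ε| = 2.38 > 1, so demand is elastic. A price cut therefore raises total revenue.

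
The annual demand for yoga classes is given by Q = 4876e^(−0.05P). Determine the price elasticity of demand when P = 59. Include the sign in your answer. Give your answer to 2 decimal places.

-2.95

At P = 59, Q = 255.208.
dQ/dP = −0.05·4876e^(−0.05P) = −0.05Q = -12.760.
ε = (dQ/dP)(P/Q) = (-12.760)(59/255.208).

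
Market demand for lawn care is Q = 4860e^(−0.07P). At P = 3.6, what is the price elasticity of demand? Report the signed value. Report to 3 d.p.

-0.252

At P = 3.6, Q = 3777.409.
dQ/dP = −0.07·4860e^(−0.07P) = −0.07Q = -264.419.
ε = (dQ/dP)(P/Q) = (-264.419)(3.6/3777.409).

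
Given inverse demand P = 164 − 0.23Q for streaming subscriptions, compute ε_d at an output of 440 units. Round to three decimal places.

-0.621

At Q = 440, P = 164 − 0.23(440) = 62.80.
dP/dQ = −0.23, so dQ/dP = 1/(−0.23) = -4.348.
ε = (dQ/dP)(P/Q) = (-4.348)(62.80/440).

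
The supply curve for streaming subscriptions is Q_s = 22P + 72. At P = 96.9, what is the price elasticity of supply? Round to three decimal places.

0.967

At P = 96.9, Q_s = 2203.80.
dQ_s/dP = 22.
ε_s = (dQ_s/dP)(P/Q_s) = (22)(96.9/2203.80).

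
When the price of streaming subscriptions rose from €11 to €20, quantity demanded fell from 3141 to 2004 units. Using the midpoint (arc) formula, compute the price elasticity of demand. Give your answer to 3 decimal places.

-0.761

ΔQ = 2004 − 3141 = -1137; ΔP = 20 − 11 = 9.
Midpoints: P̄ = 15.50, Q̄ = 2572.5.
ε = (ΔQ/ΔP)(P̄/Q̄) = (-1137/9)(15.50/2572.5).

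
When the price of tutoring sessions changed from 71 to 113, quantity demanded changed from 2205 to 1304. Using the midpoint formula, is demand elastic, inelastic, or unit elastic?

Arc ε ≈ -1.125.
|ε| = 1.12 > 1.

elastic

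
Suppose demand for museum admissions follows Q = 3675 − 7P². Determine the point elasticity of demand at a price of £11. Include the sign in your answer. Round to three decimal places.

-0.599

At P = 11, Q = 2828.
dQ/dP = −14P = -154.
ε = (dQ/dP)(P/Q) = (-154)(11/2828).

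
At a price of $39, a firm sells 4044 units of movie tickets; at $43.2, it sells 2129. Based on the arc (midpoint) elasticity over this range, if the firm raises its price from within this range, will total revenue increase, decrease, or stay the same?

decrease

Arc ε = (-1915/4.2)(41.10/3086.5) ≈ -6.071.
|ε| = 6.07 > 1, so demand is elastic. A price rise therefore reduces total revenue.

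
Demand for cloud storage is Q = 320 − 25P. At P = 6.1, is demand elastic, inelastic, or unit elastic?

inelastic

Q = 167.500, dQ/dP = -25.
ε = (dQ/dP)(P/Q) ≈ -0.910.
|ε| = 0.91 < 1.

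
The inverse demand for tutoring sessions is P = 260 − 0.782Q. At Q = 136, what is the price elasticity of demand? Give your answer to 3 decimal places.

At Q = 136, P = 260 − 0.782(136) = 153.65.
dP/dQ = −0.782, so dQ/dP = 1/(−0.782) = -1.279.
ε = (dQ/dP)(P/Q) = (-1.279)(153.65/136).

-1.445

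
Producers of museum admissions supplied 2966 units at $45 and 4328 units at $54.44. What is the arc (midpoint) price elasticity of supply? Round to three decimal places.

ΔQ = 4328 − 2966 = 1362; ΔP = 54.44 − 45 = 9.44.
Midpoints: P̄ = 49.72, Q̄ = 3647.0.
ε_s = (ΔQ/ΔP)(P̄/Q̄) = (1362/9.44)(49.72/3647.0).

1.967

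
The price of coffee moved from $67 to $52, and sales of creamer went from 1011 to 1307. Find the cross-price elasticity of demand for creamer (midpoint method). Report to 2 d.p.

ΔQ_x = 1307 − 1011 = 296; ΔP_y = 52 − 67 = -15.
Midpoints: P̄_y = 59.50, Q̄_x = 1159.0.
ε_xy = (ΔQ_x/ΔP_y)(P̄_y/Q̄_x) = (296/-15)(59.50/1159.0).

-1.01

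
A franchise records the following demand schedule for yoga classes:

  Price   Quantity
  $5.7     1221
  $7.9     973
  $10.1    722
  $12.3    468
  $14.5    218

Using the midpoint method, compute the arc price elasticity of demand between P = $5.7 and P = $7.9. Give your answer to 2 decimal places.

At P = 5.7, Q = 1221; at P = 7.9, Q = 973.
ΔQ = -248, ΔP = 2.2. Midpoints: P̄ = 6.80, Q̄ = 1097.0.
ε = (ΔQ/ΔP)(P̄/Q̄) = (-248/2.2)(6.80/1097.0).

-0.70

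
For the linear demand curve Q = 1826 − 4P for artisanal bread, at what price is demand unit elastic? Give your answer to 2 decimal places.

For linear demand Q = a − bP, ε = −bP/(a − bP). |ε| = 1 when bP = a − bP, i.e. P = a/(2b).
P = 1826/(2·4) = 1826/8 = 228.2500.

228.25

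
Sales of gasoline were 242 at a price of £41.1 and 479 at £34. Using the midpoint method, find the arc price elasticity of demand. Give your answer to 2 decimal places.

-3.48

ΔQ = 479 − 242 = 237; ΔP = 34 − 41.1 = -7.1.
Midpoints: P̄ = 37.55, Q̄ = 360.5.
ε = (ΔQ/ΔP)(P̄/Q̄) = (237/-7.1)(37.55/360.5).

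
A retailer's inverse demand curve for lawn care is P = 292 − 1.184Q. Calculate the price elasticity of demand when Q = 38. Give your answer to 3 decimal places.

-5.490

At Q = 38, P = 292 − 1.184(38) = 247.01.
dP/dQ = −1.184, so dQ/dP = 1/(−1.184) = -0.845.
ε = (dQ/dP)(P/Q) = (-0.845)(247.01/38).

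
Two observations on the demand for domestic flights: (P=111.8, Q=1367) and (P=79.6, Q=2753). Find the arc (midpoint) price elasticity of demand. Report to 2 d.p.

-2.00

ΔQ = 2753 − 1367 = 1386; ΔP = 79.6 − 111.8 = -32.2.
Midpoints: P̄ = 95.70, Q̄ = 2060.0.
ε = (ΔQ/ΔP)(P̄/Q̄) = (1386/-32.2)(95.70/2060.0).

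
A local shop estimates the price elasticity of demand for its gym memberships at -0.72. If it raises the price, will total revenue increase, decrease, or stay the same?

|ε| = 0.72 < 1, so demand is inelastic. A price rise therefore raises total revenue.

increase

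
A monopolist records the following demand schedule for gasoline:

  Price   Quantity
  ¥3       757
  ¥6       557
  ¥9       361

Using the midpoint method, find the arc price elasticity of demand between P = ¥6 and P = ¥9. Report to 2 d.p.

-1.07

At P = 6, Q = 557; at P = 9, Q = 361.
ΔQ = -196, ΔP = 3. Midpoints: P̄ = 7.50, Q̄ = 459.0.
ε = (ΔQ/ΔP)(P̄/Q̄) = (-196/3)(7.50/459.0).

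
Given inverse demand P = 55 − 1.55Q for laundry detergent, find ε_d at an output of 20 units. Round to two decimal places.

-0.77

At Q = 20, P = 55 − 1.55(20) = 24.00.
dP/dQ = −1.55, so dQ/dP = 1/(−1.55) = -0.645.
ε = (dQ/dP)(P/Q) = (-0.645)(24.00/20).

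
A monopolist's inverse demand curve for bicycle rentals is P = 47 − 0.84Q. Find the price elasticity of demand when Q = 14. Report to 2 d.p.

At Q = 14, P = 47 − 0.84(14) = 35.24.
dP/dQ = −0.84, so dQ/dP = 1/(−0.84) = -1.190.
ε = (dQ/dP)(P/Q) = (-1.190)(35.24/14).

-3.00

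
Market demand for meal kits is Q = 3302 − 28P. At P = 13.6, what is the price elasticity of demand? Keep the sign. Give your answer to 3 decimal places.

-0.130

At P = 13.6, Q = 2921.200.
dQ/dP = −28.
ε = (dQ/dP)(P/Q) = (-28)(13.6/2921.200).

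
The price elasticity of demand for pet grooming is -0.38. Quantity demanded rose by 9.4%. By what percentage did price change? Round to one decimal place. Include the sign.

%ΔP ≈ %ΔQ / ε = (9.4%)/(-0.38) = -24.74%.

-24.7%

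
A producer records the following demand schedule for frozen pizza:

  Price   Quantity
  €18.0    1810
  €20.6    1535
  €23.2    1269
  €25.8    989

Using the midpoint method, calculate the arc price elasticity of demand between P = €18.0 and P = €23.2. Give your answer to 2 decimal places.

At P = 18.0, Q = 1810; at P = 23.2, Q = 1269.
ΔQ = -541, ΔP = 5.2. Midpoints: P̄ = 20.60, Q̄ = 1539.5.
ε = (ΔQ/ΔP)(P̄/Q̄) = (-541/5.2)(20.60/1539.5).

-1.39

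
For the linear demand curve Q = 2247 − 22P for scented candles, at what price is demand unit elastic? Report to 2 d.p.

For linear demand Q = a − bP, ε = −bP/(a − bP). |ε| = 1 when bP = a − bP, i.e. P = a/(2b).
P = 2247/(2·22) = 2247/44 = 51.0682.

51.07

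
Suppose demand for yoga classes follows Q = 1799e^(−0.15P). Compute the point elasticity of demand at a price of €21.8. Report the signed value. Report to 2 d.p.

At P = 21.8, Q = 68.374.
dQ/dP = −0.15·1799e^(−0.15P) = −0.15Q = -10.256.
ε = (dQ/dP)(P/Q) = (-10.256)(21.8/68.374).

-3.27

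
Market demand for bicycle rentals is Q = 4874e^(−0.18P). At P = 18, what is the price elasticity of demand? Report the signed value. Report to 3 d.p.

-3.240

At P = 18, Q = 190.885.
dQ/dP = −0.18·4874e^(−0.18P) = −0.18Q = -34.359.
ε = (dQ/dP)(P/Q) = (-34.359)(18/190.885).
|ε| > 1, so demand is elastic at this price.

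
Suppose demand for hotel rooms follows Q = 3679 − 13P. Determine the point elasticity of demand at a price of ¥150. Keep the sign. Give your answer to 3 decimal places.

At P = 150, Q = 1729.
dQ/dP = −13.
ε = (dQ/dP)(P/Q) = (-13)(150/1729).

-1.128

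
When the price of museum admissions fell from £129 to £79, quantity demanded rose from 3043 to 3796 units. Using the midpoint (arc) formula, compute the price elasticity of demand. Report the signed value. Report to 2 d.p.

-0.46

ΔQ = 3796 − 3043 = 753; ΔP = 79 − 129 = -50.
Midpoints: P̄ = 104.00, Q̄ = 3419.5.
ε = (ΔQ/ΔP)(P̄/Q̄) = (753/-50)(104.00/3419.5).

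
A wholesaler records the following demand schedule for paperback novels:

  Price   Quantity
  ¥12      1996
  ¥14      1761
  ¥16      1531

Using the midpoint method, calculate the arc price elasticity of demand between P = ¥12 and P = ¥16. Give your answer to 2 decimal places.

-0.92

At P = 12, Q = 1996; at P = 16, Q = 1531.
ΔQ = -465, ΔP = 4. Midpoints: P̄ = 14.00, Q̄ = 1763.5.
ε = (ΔQ/ΔP)(P̄/Q̄) = (-465/4)(14.00/1763.5).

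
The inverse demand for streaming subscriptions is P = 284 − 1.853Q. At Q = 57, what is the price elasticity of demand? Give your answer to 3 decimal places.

-1.689

At Q = 57, P = 284 − 1.853(57) = 178.38.
dP/dQ = −1.853, so dQ/dP = 1/(−1.853) = -0.540.
ε = (dQ/dP)(P/Q) = (-0.540)(178.38/57).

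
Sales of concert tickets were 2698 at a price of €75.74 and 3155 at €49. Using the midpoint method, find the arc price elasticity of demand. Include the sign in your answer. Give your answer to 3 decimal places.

-0.364

ΔQ = 3155 − 2698 = 457; ΔP = 49 − 75.74 = -26.74.
Midpoints: P̄ = 62.37, Q̄ = 2926.5.
ε = (ΔQ/ΔP)(P̄/Q̄) = (457/-26.74)(62.37/2926.5).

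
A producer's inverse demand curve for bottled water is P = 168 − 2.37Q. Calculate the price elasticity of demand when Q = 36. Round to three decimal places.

At Q = 36, P = 168 − 2.37(36) = 82.68.
dP/dQ = −2.37, so dQ/dP = 1/(−2.37) = -0.422.
ε = (dQ/dP)(P/Q) = (-0.422)(82.68/36).

-0.969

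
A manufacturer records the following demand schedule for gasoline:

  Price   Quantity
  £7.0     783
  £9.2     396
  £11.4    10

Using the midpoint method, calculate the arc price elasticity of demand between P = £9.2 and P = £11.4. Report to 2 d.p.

-8.90

At P = 9.2, Q = 396; at P = 11.4, Q = 10.
ΔQ = -386, ΔP = 2.2. Midpoints: P̄ = 10.30, Q̄ = 203.0.
ε = (ΔQ/ΔP)(P̄/Q̄) = (-386/2.2)(10.30/203.0).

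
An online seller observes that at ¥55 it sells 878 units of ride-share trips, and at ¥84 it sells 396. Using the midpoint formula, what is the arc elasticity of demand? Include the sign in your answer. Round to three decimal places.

-1.813

ΔQ = 396 − 878 = -482; ΔP = 84 − 55 = 29.
Midpoints: P̄ = 69.50, Q̄ = 637.0.
ε = (ΔQ/ΔP)(P̄/Q̄) = (-482/29)(69.50/637.0).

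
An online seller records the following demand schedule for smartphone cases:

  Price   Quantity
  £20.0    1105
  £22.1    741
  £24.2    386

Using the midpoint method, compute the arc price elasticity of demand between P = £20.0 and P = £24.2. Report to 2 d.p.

-5.07

At P = 20.0, Q = 1105; at P = 24.2, Q = 386.
ΔQ = -719, ΔP = 4.2. Midpoints: P̄ = 22.10, Q̄ = 745.5.
ε = (ΔQ/ΔP)(P̄/Q̄) = (-719/4.2)(22.10/745.5).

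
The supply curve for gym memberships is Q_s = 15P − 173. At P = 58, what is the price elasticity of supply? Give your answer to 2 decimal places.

At P = 58, Q_s = 697.
dQ_s/dP = 15.
ε_s = (dQ_s/dP)(P/Q_s) = (15)(58/697).

1.25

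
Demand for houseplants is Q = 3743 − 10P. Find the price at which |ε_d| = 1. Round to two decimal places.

187.15

For linear demand Q = a − bP, ε = −bP/(a − bP). |ε| = 1 when bP = a − bP, i.e. P = a/(2b).
P = 3743/(2·10) = 3743/20 = 187.1500.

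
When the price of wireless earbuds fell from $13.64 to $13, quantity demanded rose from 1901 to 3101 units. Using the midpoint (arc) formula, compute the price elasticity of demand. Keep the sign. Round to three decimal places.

-9.986

ΔQ = 3101 − 1901 = 1200; ΔP = 13 − 13.64 = -0.64.
Midpoints: P̄ = 13.32, Q̄ = 2501.0.
ε = (ΔQ/ΔP)(P̄/Q̄) = (1200/-0.64)(13.32/2501.0).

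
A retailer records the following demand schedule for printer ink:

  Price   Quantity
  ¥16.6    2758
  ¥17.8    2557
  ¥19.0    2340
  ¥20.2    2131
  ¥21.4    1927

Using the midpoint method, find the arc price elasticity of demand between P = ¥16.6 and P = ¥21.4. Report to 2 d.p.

At P = 16.6, Q = 2758; at P = 21.4, Q = 1927.
ΔQ = -831, ΔP = 4.8. Midpoints: P̄ = 19.00, Q̄ = 2342.5.
ε = (ΔQ/ΔP)(P̄/Q̄) = (-831/4.8)(19.00/2342.5).

-1.40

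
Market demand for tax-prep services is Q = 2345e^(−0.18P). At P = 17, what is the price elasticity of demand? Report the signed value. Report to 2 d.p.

-3.06

At P = 17, Q = 109.952.
dQ/dP = −0.18·2345e^(−0.18P) = −0.18Q = -19.791.
ε = (dQ/dP)(P/Q) = (-19.791)(17/109.952).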